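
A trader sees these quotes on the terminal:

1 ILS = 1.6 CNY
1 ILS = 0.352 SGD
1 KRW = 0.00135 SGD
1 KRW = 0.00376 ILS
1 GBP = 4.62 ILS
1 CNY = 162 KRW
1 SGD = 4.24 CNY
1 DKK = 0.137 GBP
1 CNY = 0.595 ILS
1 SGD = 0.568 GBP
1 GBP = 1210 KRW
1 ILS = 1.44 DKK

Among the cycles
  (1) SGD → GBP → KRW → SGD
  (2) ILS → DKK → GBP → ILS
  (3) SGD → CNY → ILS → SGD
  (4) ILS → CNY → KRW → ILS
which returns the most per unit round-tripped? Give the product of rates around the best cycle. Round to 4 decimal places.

0.9746

(1) 0.568 × 1210 × 0.00135 = 0.92783
(2) 1.44 × 0.137 × 4.62 = 0.91143
(3) 4.24 × 0.595 × 0.352 = 0.88803
(4) 1.6 × 162 × 0.00376 = 0.97459
Highest is cycle (4) at 0.9746 (≤1, no arbitrage).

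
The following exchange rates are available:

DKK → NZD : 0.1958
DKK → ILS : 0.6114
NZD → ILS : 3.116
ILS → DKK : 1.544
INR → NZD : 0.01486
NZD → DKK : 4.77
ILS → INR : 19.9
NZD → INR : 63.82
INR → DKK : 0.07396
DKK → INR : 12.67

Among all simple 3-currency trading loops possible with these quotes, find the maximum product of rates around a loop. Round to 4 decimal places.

DKK→NZD→ILS→DKK: 0.1958 × 3.116 × 1.544 = 0.94201
DKK→NZD→INR→DKK: 0.1958 × 63.82 × 0.07396 = 0.92420
ILS→INR→NZD→ILS: 19.9 × 0.01486 × 3.116 = 0.92144
DKK→ILS→INR→DKK: 0.6114 × 19.9 × 0.07396 = 0.89986
DKK→INR→NZD→DKK: 12.67 × 0.01486 × 4.77 = 0.89808
Maximum is DKK→NZD→ILS→DKK at 0.9420; no arbitrage — every cycle loses value.

0.9420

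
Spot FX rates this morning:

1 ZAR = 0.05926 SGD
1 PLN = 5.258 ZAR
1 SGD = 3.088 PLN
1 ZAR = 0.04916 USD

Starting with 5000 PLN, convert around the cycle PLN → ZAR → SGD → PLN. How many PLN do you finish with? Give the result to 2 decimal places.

4810.94

5000 PLN × 5.258 = 26290 ZAR
26290 ZAR × 0.05926 = 1557.9454 SGD
1557.9454 SGD × 3.088 = 4810.9353952 PLN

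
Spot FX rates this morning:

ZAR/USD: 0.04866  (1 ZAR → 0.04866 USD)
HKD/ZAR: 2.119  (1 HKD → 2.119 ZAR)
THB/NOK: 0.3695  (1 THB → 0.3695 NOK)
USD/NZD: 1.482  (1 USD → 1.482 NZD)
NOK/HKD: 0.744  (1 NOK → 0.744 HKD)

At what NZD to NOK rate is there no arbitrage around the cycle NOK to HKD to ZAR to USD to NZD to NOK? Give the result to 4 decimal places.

8.7958

Known legs of the cycle: 0.744 × 2.119 × 0.04866 × 1.482 = 0.11369050628832
For no arbitrage the full-cycle product must be 1, so the missing rate is 1 / 0.11369050628832 ≈ 8.795809.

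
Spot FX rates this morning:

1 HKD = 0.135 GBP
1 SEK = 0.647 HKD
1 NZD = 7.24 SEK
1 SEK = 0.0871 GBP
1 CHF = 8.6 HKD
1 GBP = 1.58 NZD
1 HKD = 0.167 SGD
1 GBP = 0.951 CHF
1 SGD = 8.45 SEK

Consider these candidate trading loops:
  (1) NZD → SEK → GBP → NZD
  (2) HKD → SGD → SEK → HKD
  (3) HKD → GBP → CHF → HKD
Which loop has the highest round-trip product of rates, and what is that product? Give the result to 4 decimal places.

1.1041

(1) 7.24 × 0.0871 × 1.58 = 0.99635
(2) 0.167 × 8.45 × 0.647 = 0.91301
(3) 0.135 × 0.951 × 8.6 = 1.10411
Highest is cycle (3) at 1.1041 (>1, arbitrage).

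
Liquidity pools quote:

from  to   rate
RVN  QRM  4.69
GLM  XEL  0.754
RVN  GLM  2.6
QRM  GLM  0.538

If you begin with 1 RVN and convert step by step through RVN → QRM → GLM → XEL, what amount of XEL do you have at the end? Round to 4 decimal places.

1.9025

1 RVN × 4.69 = 4.69 QRM
4.69 QRM × 0.538 = 2.52322 GLM
2.52322 GLM × 0.754 = 1.90250788 XEL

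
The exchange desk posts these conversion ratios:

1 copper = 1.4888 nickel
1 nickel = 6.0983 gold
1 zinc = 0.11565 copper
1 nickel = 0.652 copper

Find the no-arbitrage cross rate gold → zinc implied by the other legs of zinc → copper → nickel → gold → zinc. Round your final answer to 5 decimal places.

0.95238

Known legs of the cycle: 0.11565 × 1.4888 × 6.0983 = 1.050003586476
For no arbitrage the full-cycle product must be 1, so the missing rate is 1 / 1.050003586476 ≈ 0.9523777.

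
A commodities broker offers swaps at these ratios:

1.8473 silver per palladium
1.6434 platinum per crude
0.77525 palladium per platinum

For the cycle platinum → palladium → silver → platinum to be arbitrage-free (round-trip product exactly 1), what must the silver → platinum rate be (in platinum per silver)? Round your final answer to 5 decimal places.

0.69827

Known legs of the cycle: 0.77525 × 1.8473 = 1.432119325
For no arbitrage the full-cycle product must be 1, so the missing rate is 1 / 1.432119325 ≈ 0.6982658.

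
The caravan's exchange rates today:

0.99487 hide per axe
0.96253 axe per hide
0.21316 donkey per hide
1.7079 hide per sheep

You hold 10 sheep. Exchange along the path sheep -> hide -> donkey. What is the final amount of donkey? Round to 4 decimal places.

3.6406

10 sheep × 1.7079 = 17.079 hide
17.079 hide × 0.21316 = 3.64055964 donkey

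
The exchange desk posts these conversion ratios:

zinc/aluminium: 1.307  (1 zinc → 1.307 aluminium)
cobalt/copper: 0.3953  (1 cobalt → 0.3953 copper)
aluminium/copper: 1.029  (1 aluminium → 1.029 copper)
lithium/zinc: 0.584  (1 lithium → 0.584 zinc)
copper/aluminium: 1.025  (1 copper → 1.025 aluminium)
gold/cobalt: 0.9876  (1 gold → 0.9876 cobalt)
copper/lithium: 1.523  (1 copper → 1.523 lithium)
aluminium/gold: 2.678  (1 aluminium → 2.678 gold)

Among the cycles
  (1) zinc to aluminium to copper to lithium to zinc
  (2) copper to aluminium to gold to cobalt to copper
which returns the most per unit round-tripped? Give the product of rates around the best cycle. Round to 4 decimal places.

1.1962

(1) 1.307 × 1.029 × 1.523 × 0.584 = 1.19620
(2) 1.025 × 2.678 × 0.9876 × 0.3953 = 1.07162
Highest is cycle (1) at 1.1962 (>1, arbitrage).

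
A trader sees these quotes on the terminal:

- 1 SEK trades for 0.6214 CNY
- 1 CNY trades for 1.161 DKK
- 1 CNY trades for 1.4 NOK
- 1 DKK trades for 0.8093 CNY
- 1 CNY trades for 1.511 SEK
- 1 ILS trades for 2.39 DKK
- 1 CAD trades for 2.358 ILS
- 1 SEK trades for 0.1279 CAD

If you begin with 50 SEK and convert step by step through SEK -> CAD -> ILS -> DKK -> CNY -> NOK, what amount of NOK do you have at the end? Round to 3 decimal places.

50 SEK × 0.1279 = 6.395 CAD
6.395 CAD × 2.358 = 15.07941 ILS
15.07941 ILS × 2.39 = 36.0397899 DKK
36.0397899 DKK × 0.8093 = 29.16700196607 CNY
29.16700196607 CNY × 1.4 = 40.833802752498 NOK

40.834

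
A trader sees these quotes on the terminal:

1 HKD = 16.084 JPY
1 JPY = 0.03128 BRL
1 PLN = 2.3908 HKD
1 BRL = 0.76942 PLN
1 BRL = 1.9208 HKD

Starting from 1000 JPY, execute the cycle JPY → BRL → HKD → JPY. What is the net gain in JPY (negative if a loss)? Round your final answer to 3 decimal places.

-33.631

1000 JPY × 0.03128 = 31.28 BRL
31.28 BRL × 1.9208 = 60.082624 HKD
60.082624 HKD × 16.084 = 966.368924416 JPY
Net change: 966.368924416 − 1000 = -33.631075584 JPY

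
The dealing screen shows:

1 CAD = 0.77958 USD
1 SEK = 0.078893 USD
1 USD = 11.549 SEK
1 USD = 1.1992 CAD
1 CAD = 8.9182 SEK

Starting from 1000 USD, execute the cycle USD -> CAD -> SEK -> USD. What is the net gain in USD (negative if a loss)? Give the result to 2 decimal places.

-156.26

1000 USD × 1.1992 = 1199.2 CAD
1199.2 CAD × 8.9182 = 10694.70544 SEK
10694.70544 SEK × 0.078893 = 843.73739627792 USD
Net change: 843.73739627792 − 1000 = -156.26260372208 USD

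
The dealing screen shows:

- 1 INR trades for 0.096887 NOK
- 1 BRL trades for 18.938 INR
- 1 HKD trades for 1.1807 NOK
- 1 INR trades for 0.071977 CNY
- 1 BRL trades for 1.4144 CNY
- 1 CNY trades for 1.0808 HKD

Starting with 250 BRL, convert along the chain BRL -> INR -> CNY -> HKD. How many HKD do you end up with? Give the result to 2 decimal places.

368.31

250 BRL × 18.938 = 4734.5 INR
4734.5 INR × 0.071977 = 340.7751065 CNY
340.7751065 CNY × 1.0808 = 368.3097351052 HKD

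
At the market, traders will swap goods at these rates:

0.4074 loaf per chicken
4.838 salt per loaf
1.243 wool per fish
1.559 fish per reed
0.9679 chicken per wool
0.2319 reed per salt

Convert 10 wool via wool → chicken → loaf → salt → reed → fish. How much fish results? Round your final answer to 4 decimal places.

6.8971

10 wool × 0.9679 = 9.679 chicken
9.679 chicken × 0.4074 = 3.9432246 loaf
3.9432246 loaf × 4.838 = 19.0773206148 salt
19.0773206148 salt × 0.2319 = 4.42403065057212 reed
4.42403065057212 reed × 1.559 = 6.89706378424193508 fish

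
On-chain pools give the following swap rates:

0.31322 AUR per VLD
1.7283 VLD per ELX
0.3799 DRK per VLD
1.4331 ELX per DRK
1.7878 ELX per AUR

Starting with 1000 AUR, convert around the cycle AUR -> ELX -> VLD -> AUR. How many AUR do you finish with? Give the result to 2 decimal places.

1000 AUR × 1.7878 = 1787.8 ELX
1787.8 ELX × 1.7283 = 3089.85474 VLD
3089.85474 VLD × 0.31322 = 967.8043016628 AUR

967.80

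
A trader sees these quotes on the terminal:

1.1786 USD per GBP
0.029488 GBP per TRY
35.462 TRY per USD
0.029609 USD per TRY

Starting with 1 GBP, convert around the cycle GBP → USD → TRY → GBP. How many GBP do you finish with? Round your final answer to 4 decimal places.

1 GBP × 1.1786 = 1.1786 USD
1.1786 USD × 35.462 = 41.7955132 TRY
41.7955132 TRY × 0.029488 = 1.2324660932416 GBP

1.2325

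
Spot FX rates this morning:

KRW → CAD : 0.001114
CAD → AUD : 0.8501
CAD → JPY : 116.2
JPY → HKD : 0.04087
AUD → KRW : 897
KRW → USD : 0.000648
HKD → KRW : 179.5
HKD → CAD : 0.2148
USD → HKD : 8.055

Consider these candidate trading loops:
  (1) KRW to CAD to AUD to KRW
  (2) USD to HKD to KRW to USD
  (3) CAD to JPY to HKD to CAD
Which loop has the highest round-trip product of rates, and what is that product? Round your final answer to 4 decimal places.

1.0201

(1) 0.001114 × 0.8501 × 897 = 0.84947
(2) 8.055 × 179.5 × 0.000648 = 0.93693
(3) 116.2 × 0.04087 × 0.2148 = 1.02011
Highest is cycle (3) at 1.0201 (>1, arbitrage).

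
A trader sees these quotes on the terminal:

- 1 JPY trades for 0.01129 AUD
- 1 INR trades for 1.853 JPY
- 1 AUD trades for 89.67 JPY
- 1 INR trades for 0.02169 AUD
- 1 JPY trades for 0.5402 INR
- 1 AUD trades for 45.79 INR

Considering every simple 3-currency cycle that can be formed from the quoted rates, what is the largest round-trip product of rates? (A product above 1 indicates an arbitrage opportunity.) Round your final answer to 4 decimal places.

AUD→JPY→INR→AUD: 89.67 × 0.5402 × 0.02169 = 1.05066
AUD→INR→JPY→AUD: 45.79 × 1.853 × 0.01129 = 0.95794
Maximum is AUD→JPY→INR→AUD at 1.0507; arbitrage exists.

1.0507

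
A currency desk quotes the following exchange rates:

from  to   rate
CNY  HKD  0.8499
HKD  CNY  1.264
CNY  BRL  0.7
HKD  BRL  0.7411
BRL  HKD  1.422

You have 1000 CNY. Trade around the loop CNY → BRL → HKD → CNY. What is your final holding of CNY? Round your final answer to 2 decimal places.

1258.19

1000 CNY × 0.7 = 700 BRL
700 BRL × 1.422 = 995.4 HKD
995.4 HKD × 1.264 = 1258.1856 CNY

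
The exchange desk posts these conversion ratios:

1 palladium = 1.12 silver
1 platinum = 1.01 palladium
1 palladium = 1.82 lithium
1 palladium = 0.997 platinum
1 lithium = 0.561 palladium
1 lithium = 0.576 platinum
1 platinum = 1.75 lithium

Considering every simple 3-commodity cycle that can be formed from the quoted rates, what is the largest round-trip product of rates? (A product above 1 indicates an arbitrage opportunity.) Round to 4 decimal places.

1.0588

platinum→palladium→lithium→platinum: 1.01 × 1.82 × 0.576 = 1.05880
platinum→lithium→palladium→platinum: 1.75 × 0.561 × 0.997 = 0.97880
Maximum is platinum→palladium→lithium→platinum at 1.0588; arbitrage exists.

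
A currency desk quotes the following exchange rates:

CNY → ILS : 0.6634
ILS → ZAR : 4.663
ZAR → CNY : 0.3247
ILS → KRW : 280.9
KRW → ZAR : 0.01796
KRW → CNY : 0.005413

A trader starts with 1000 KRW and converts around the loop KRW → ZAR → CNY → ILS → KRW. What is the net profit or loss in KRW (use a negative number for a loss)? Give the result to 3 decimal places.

86.715

1000 KRW × 0.01796 = 17.96 ZAR
17.96 ZAR × 0.3247 = 5.831612 CNY
5.831612 CNY × 0.6634 = 3.8686914008 ILS
3.8686914008 ILS × 280.9 = 1086.71541448472 KRW
Net change: 1086.71541448472 − 1000 = 86.71541448472 KRW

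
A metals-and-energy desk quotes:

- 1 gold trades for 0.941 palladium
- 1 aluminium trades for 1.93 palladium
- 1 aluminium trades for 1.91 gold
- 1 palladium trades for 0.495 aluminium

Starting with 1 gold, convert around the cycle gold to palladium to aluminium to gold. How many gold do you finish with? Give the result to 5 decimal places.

1 gold × 0.941 = 0.941 palladium
0.941 palladium × 0.495 = 0.465795 aluminium
0.465795 aluminium × 1.91 = 0.88966845 gold

0.88967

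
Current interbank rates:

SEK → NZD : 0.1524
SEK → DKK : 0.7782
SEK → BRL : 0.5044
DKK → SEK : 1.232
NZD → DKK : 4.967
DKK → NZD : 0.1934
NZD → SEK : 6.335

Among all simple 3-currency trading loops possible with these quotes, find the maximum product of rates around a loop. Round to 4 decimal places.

DKK→NZD→SEK→DKK: 0.1934 × 6.335 × 0.7782 = 0.95344
DKK→SEK→NZD→DKK: 1.232 × 0.1524 × 4.967 = 0.93259
Maximum is DKK→NZD→SEK→DKK at 0.9534; no arbitrage — every cycle loses value.

0.9534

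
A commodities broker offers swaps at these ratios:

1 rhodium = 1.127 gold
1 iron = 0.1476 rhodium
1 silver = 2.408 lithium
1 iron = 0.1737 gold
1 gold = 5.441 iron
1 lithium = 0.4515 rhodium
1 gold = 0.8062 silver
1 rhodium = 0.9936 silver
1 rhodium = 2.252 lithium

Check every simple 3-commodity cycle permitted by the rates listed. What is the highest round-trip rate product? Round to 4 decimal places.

rhodium→silver→lithium→rhodium: 0.9936 × 2.408 × 0.4515 = 1.08025
iron→rhodium→gold→iron: 0.1476 × 1.127 × 5.441 = 0.90508
Maximum is rhodium→silver→lithium→rhodium at 1.0803; arbitrage exists.

1.0803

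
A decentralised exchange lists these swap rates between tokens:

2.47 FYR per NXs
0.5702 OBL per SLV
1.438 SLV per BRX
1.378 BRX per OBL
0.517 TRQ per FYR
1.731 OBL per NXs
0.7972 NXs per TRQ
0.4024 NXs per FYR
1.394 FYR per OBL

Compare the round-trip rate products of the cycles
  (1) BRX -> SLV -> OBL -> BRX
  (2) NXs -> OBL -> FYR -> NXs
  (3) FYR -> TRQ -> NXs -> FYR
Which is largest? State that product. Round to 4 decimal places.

(1) 1.438 × 0.5702 × 1.378 = 1.12989
(2) 1.731 × 1.394 × 0.4024 = 0.97100
(3) 0.517 × 0.7972 × 2.47 = 1.01802
Highest is cycle (1) at 1.1299 (>1, arbitrage).

1.1299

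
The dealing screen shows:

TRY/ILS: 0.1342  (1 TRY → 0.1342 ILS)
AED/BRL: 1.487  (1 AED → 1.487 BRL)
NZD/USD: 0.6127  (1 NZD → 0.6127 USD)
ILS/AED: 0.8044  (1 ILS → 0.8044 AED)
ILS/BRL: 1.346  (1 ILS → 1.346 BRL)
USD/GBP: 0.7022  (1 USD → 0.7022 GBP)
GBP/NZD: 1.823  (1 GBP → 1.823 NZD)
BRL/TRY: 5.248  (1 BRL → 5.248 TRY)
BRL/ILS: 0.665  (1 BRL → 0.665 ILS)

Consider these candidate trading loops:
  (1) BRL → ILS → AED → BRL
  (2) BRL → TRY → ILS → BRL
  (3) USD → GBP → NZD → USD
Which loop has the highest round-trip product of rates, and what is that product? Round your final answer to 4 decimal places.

0.9480

(1) 0.665 × 0.8044 × 1.487 = 0.79543
(2) 5.248 × 0.1342 × 1.346 = 0.94796
(3) 0.7022 × 1.823 × 0.6127 = 0.78432
Highest is cycle (2) at 0.9480 (≤1, no arbitrage).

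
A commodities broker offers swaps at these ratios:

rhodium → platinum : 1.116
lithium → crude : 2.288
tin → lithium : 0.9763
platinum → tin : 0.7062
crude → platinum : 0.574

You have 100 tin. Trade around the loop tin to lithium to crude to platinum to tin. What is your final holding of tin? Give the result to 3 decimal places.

90.548

100 tin × 0.9763 = 97.63 lithium
97.63 lithium × 2.288 = 223.37744 crude
223.37744 crude × 0.574 = 128.21865056 platinum
128.21865056 platinum × 0.7062 = 90.548011025472 tin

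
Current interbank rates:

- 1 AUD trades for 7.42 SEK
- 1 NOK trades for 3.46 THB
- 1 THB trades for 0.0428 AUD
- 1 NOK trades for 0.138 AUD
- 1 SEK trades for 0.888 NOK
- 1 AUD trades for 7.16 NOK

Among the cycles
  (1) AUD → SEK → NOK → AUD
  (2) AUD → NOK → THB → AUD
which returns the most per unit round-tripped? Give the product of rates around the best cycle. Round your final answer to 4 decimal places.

(1) 7.42 × 0.888 × 0.138 = 0.90928
(2) 7.16 × 3.46 × 0.0428 = 1.06031
Highest is cycle (2) at 1.0603 (>1, arbitrage).

1.0603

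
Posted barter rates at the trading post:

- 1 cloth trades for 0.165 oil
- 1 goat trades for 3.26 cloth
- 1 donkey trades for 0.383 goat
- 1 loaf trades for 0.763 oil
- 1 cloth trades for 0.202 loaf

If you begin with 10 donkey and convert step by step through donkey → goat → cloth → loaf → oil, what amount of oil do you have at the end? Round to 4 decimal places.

10 donkey × 0.383 = 3.83 goat
3.83 goat × 3.26 = 12.4858 cloth
12.4858 cloth × 0.202 = 2.5221316 loaf
2.5221316 loaf × 0.763 = 1.9243864108 oil

1.9244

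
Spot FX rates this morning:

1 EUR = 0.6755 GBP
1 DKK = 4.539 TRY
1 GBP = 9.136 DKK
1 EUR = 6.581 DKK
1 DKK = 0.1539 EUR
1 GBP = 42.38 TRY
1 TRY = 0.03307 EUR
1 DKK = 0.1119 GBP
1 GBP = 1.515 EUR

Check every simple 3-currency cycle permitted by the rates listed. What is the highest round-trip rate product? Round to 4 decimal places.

DKK→GBP→EUR→DKK: 0.1119 × 1.515 × 6.581 = 1.11567
DKK→TRY→EUR→DKK: 4.539 × 0.03307 × 6.581 = 0.98784
DKK→EUR→GBP→DKK: 0.1539 × 0.6755 × 9.136 = 0.94977
EUR→GBP→TRY→EUR: 0.6755 × 42.38 × 0.03307 = 0.94672
Maximum is DKK→GBP→EUR→DKK at 1.1157; arbitrage exists.

1.1157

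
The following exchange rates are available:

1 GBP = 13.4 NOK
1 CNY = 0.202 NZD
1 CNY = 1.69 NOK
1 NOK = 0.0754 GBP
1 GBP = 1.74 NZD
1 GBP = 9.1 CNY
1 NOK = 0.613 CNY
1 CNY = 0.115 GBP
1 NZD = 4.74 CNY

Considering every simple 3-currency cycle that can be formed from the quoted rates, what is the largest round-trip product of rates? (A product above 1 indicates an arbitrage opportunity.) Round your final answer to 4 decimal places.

1.1596

CNY→NOK→GBP→CNY: 1.69 × 0.0754 × 9.1 = 1.15958
NZD→CNY→GBP→NZD: 4.74 × 0.115 × 1.74 = 0.94847
CNY→GBP→NOK→CNY: 0.115 × 13.4 × 0.613 = 0.94463
Maximum is CNY→NOK→GBP→CNY at 1.1596; arbitrage exists.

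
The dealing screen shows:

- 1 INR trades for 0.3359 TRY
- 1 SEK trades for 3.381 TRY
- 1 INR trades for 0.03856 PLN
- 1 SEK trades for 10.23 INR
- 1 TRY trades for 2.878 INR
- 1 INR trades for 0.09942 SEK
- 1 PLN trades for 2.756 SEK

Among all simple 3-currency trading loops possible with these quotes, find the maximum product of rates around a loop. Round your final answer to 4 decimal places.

1.0872

PLN→SEK→INR→PLN: 2.756 × 10.23 × 0.03856 = 1.08716
SEK→TRY→INR→SEK: 3.381 × 2.878 × 0.09942 = 0.96741
Maximum is PLN→SEK→INR→PLN at 1.0872; arbitrage exists.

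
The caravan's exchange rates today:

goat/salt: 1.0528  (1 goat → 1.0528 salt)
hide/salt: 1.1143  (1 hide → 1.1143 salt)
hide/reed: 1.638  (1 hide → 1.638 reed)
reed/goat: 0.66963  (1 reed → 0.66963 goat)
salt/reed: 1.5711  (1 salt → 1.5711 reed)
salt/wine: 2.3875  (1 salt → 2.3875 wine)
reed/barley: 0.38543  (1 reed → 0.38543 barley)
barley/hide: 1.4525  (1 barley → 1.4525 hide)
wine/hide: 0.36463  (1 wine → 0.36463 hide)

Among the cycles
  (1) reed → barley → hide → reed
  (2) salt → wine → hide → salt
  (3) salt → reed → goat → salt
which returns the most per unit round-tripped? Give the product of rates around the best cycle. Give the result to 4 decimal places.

1.1076

(1) 0.38543 × 1.4525 × 1.638 = 0.91701
(2) 2.3875 × 0.36463 × 1.1143 = 0.97006
(3) 1.5711 × 0.66963 × 1.0528 = 1.10760
Highest is cycle (3) at 1.1076 (>1, arbitrage).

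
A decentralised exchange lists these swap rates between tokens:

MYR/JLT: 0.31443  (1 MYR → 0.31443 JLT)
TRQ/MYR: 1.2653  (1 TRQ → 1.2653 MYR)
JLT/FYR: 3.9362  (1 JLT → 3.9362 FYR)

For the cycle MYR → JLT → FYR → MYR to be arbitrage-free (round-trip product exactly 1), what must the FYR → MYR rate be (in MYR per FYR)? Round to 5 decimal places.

0.80798

Known legs of the cycle: 0.31443 × 3.9362 = 1.237659366
For no arbitrage the full-cycle product must be 1, so the missing rate is 1 / 1.237659366 ≈ 0.8079768.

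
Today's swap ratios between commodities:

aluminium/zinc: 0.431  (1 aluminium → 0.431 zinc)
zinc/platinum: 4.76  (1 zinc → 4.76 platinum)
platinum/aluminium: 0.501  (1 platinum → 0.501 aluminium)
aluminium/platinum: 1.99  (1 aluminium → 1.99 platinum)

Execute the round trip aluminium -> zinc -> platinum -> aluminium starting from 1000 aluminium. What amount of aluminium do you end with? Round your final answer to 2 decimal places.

1000 aluminium × 0.431 = 431 zinc
431 zinc × 4.76 = 2051.56 platinum
2051.56 platinum × 0.501 = 1027.83156 aluminium

1027.83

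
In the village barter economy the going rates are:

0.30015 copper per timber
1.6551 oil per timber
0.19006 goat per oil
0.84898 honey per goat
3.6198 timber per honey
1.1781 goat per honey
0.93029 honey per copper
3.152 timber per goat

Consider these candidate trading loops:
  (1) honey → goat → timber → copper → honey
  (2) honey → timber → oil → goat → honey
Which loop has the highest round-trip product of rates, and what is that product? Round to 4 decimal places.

1.0369

(1) 1.1781 × 3.152 × 0.30015 × 0.93029 = 1.03687
(2) 3.6198 × 1.6551 × 0.19006 × 0.84898 = 0.96671
Highest is cycle (1) at 1.0369 (>1, arbitrage).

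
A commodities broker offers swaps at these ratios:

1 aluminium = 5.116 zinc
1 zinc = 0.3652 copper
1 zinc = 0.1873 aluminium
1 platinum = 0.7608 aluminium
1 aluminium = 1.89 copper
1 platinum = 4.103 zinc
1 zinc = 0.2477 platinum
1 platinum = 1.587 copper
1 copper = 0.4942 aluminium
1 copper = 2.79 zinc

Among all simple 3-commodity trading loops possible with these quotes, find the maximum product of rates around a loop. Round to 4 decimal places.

platinum→copper→zinc→platinum: 1.587 × 2.79 × 0.2477 = 1.09675
zinc→aluminium→copper→zinc: 0.1873 × 1.89 × 2.79 = 0.98765
platinum→aluminium→zinc→platinum: 0.7608 × 5.116 × 0.2477 = 0.96411
zinc→copper→aluminium→zinc: 0.3652 × 0.4942 × 5.116 = 0.92335
Maximum is platinum→copper→zinc→platinum at 1.0967; arbitrage exists.

1.0967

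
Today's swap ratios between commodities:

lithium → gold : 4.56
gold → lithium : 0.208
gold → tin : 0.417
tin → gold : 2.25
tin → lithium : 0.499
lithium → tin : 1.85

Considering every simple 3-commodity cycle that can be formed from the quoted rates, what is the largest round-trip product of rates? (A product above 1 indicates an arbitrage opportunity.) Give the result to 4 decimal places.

lithium→gold→tin→lithium: 4.56 × 0.417 × 0.499 = 0.94886
lithium→tin→gold→lithium: 1.85 × 2.25 × 0.208 = 0.86580
Maximum is lithium→gold→tin→lithium at 0.9489; no arbitrage — every cycle loses value.

0.9489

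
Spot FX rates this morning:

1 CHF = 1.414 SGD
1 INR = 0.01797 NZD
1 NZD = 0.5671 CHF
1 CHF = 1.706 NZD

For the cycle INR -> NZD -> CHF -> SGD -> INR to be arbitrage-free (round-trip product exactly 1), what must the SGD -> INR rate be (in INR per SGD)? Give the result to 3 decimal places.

69.397

Known legs of the cycle: 0.01797 × 0.5671 × 1.414 = 0.014409772818
For no arbitrage the full-cycle product must be 1, so the missing rate is 1 / 0.014409772818 ≈ 69.39735.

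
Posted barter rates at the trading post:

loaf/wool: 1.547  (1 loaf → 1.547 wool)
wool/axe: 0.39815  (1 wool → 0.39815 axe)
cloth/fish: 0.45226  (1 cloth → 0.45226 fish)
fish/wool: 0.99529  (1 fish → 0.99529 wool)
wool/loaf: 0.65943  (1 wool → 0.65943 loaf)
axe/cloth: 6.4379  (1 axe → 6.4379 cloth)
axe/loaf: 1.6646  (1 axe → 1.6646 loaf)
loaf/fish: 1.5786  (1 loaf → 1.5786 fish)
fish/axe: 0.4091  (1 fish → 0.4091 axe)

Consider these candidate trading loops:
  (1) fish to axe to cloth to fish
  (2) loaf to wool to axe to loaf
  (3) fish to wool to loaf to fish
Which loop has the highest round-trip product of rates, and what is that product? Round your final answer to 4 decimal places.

(1) 0.4091 × 6.4379 × 0.45226 = 1.19114
(2) 1.547 × 0.39815 × 1.6646 = 1.02529
(3) 0.99529 × 0.65943 × 1.5786 = 1.03607
Highest is cycle (1) at 1.1911 (>1, arbitrage).

1.1911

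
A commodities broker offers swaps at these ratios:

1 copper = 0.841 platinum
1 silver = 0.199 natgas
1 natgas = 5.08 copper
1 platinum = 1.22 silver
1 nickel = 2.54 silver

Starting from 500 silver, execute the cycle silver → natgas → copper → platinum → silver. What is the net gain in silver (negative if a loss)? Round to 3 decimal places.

18.612

500 silver × 0.199 = 99.5 natgas
99.5 natgas × 5.08 = 505.46 copper
505.46 copper × 0.841 = 425.09186 platinum
425.09186 platinum × 1.22 = 518.6120692 silver
Net change: 518.6120692 − 500 = 18.6120692 silver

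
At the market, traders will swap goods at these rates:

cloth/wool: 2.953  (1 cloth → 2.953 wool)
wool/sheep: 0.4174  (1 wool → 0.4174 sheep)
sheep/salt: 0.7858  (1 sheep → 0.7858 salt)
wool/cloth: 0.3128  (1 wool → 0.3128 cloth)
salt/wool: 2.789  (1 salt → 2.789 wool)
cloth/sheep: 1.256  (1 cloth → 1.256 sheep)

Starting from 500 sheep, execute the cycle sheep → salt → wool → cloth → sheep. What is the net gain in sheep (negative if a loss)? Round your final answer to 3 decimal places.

-69.486

500 sheep × 0.7858 = 392.9 salt
392.9 salt × 2.789 = 1095.7981 wool
1095.7981 wool × 0.3128 = 342.76564568 cloth
342.76564568 cloth × 1.256 = 430.51365097408 sheep
Net change: 430.51365097408 − 500 = -69.48634902592 sheep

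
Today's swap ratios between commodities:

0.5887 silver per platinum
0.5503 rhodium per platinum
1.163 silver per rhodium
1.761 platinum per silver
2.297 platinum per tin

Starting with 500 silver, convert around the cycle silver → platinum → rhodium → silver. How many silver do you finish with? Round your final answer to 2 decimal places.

500 silver × 1.761 = 880.5 platinum
880.5 platinum × 0.5503 = 484.53915 rhodium
484.53915 rhodium × 1.163 = 563.51903145 silver

563.52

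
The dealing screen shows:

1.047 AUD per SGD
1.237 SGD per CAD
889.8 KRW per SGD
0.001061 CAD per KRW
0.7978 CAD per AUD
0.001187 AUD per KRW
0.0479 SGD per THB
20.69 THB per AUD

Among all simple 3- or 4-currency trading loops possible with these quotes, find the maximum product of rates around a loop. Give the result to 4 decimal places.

1.1678

KRW→CAD→SGD→KRW: 0.001061 × 1.237 × 889.8 = 1.16782
KRW→AUD→THB→SGD→KRW: 0.001187 × 20.69 × 0.0479 × 889.8 = 1.04674
KRW→AUD→CAD→SGD→KRW: 0.001187 × 0.7978 × 1.237 × 889.8 = 1.04233
AUD→THB→SGD→AUD: 20.69 × 0.0479 × 1.047 = 1.03763
AUD→CAD→SGD→AUD: 0.7978 × 1.237 × 1.047 = 1.03326
Maximum is KRW→CAD→SGD→KRW at 1.1678; arbitrage exists.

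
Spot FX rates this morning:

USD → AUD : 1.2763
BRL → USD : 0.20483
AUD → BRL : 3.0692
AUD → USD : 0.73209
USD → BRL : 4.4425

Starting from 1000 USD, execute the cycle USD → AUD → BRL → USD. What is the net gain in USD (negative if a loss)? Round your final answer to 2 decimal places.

1000 USD × 1.2763 = 1276.3 AUD
1276.3 AUD × 3.0692 = 3917.21996 BRL
3917.21996 BRL × 0.20483 = 802.3641644068 USD
Net change: 802.3641644068 − 1000 = -197.6358355932 USD

-197.64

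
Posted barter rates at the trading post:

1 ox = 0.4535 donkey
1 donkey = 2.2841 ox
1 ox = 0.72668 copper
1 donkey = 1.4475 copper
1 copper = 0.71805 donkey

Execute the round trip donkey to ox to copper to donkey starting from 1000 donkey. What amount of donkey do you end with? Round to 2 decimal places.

1191.83

1000 donkey × 2.2841 = 2284.1 ox
2284.1 ox × 0.72668 = 1659.809788 copper
1659.809788 copper × 0.71805 = 1191.8264182734 donkey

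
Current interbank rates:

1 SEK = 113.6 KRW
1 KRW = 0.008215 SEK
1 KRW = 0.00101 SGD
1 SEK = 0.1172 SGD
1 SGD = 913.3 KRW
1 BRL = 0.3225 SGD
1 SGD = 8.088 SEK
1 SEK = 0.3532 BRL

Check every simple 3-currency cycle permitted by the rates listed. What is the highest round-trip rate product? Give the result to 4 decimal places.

0.9280

KRW→SGD→SEK→KRW: 0.00101 × 8.088 × 113.6 = 0.92798
SEK→BRL→SGD→SEK: 0.3532 × 0.3225 × 8.088 = 0.92128
KRW→SEK→SGD→KRW: 0.008215 × 0.1172 × 913.3 = 0.87932
Maximum is KRW→SGD→SEK→KRW at 0.9280; no arbitrage — every cycle loses value.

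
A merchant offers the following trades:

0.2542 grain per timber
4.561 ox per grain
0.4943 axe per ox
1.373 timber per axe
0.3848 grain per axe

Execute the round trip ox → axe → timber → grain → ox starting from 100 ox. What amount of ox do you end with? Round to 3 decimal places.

78.686

100 ox × 0.4943 = 49.43 axe
49.43 axe × 1.373 = 67.86739 timber
67.86739 timber × 0.2542 = 17.251890538 grain
17.251890538 grain × 4.561 = 78.685872743818 ox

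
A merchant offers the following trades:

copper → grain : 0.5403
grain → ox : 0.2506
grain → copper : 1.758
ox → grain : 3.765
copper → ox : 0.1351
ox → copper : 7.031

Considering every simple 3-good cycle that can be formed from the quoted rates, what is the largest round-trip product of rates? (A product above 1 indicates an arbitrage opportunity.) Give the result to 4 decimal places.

0.9520

copper→grain→ox→copper: 0.5403 × 0.2506 × 7.031 = 0.95199
copper→ox→grain→copper: 0.1351 × 3.765 × 1.758 = 0.89421
Maximum is copper→grain→ox→copper at 0.9520; no arbitrage — every cycle loses value.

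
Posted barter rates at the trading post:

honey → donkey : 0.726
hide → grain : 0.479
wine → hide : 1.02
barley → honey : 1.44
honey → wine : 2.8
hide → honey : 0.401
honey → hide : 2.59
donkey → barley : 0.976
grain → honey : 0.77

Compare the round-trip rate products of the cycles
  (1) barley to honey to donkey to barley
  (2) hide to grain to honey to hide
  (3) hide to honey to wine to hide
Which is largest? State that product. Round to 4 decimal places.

1.1453

(1) 1.44 × 0.726 × 0.976 = 1.02035
(2) 0.479 × 0.77 × 2.59 = 0.95527
(3) 0.401 × 2.8 × 1.02 = 1.14526
Highest is cycle (3) at 1.1453 (>1, arbitrage).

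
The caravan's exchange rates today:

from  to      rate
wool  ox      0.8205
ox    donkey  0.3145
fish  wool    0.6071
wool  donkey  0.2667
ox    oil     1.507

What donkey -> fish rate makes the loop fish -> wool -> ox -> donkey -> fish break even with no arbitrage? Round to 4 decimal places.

Known legs of the cycle: 0.6071 × 0.8205 × 0.3145 = 0.156660485475
For no arbitrage the full-cycle product must be 1, so the missing rate is 1 / 0.156660485475 ≈ 6.383231.

6.3832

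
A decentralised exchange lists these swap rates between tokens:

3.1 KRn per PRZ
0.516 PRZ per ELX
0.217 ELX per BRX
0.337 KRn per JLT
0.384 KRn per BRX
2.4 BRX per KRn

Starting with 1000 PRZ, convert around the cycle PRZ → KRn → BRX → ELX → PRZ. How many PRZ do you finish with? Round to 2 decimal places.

833.07

1000 PRZ × 3.1 = 3100 KRn
3100 KRn × 2.4 = 7440 BRX
7440 BRX × 0.217 = 1614.48 ELX
1614.48 ELX × 0.516 = 833.07168 PRZ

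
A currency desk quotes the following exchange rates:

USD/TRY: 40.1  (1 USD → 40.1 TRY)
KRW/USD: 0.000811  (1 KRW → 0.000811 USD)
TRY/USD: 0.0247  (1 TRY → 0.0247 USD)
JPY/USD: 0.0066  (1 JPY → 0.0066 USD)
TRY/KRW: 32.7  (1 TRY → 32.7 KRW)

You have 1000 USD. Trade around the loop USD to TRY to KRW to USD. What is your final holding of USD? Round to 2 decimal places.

1000 USD × 40.1 = 40100 TRY
40100 TRY × 32.7 = 1311270 KRW
1311270 KRW × 0.000811 = 1063.43997 USD

1063.44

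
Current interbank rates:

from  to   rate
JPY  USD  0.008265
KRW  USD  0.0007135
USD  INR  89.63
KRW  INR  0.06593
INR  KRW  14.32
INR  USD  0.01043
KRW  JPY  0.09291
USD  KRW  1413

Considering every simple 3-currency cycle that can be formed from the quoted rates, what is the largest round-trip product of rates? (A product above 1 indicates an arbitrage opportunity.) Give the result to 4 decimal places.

KRW→JPY→USD→KRW: 0.09291 × 0.008265 × 1413 = 1.08504
INR→USD→KRW→INR: 0.01043 × 1413 × 0.06593 = 0.97165
INR→KRW→USD→INR: 14.32 × 0.0007135 × 89.63 = 0.91578
Maximum is KRW→JPY→USD→KRW at 1.0850; arbitrage exists.

1.0850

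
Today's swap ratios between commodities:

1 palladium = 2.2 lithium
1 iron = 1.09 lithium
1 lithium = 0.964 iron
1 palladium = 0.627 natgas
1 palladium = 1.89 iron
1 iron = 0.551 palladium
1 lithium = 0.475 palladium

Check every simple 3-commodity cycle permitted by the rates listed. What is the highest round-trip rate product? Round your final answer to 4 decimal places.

1.1686

iron→palladium→lithium→iron: 0.551 × 2.2 × 0.964 = 1.16856
iron→lithium→palladium→iron: 1.09 × 0.475 × 1.89 = 0.97855
Maximum is iron→palladium→lithium→iron at 1.1686; arbitrage exists.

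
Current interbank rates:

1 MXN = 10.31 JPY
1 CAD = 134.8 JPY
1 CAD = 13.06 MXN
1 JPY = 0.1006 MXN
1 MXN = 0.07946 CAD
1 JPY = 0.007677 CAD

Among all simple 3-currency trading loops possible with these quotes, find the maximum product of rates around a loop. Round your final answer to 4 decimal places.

MXN→CAD→JPY→MXN: 0.07946 × 134.8 × 0.1006 = 1.07755
MXN→JPY→CAD→MXN: 10.31 × 0.007677 × 13.06 = 1.03370
Maximum is MXN→CAD→JPY→MXN at 1.0775; arbitrage exists.

1.0775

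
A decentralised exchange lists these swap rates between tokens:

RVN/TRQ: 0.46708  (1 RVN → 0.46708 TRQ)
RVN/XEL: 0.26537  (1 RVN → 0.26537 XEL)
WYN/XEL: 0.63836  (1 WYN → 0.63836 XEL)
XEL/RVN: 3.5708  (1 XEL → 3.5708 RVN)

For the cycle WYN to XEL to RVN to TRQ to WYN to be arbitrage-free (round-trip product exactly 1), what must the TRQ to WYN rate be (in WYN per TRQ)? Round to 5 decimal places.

Known legs of the cycle: 0.63836 × 3.5708 × 0.46708 = 1.06468825616704
For no arbitrage the full-cycle product must be 1, so the missing rate is 1 / 1.06468825616704 ≈ 0.9392421.

0.93924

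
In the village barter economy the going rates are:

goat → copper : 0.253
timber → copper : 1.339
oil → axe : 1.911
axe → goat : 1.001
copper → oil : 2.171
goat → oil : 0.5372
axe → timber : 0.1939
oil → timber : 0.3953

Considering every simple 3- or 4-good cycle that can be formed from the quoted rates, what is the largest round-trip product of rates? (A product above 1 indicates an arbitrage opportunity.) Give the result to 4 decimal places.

timber→copper→oil→timber: 1.339 × 2.171 × 0.3953 = 1.14912
timber→copper→oil→axe→timber: 1.339 × 2.171 × 1.911 × 0.1939 = 1.07716
goat→copper→oil→axe→goat: 0.253 × 2.171 × 1.911 × 1.001 = 1.05069
goat→oil→axe→goat: 0.5372 × 1.911 × 1.001 = 1.02762
Maximum is timber→copper→oil→timber at 1.1491; arbitrage exists.

1.1491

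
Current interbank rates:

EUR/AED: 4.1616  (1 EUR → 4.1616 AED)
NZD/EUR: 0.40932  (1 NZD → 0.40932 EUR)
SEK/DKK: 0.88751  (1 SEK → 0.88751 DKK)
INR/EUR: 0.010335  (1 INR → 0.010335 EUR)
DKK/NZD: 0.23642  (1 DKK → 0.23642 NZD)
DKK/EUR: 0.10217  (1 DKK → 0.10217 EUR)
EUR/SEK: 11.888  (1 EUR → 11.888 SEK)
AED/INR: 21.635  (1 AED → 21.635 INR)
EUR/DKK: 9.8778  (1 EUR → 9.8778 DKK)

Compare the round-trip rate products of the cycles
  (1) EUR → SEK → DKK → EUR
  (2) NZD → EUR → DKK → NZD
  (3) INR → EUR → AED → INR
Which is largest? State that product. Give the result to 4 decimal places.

1.0780

(1) 11.888 × 0.88751 × 0.10217 = 1.07797
(2) 0.40932 × 9.8778 × 0.23642 = 0.95589
(3) 0.010335 × 4.1616 × 21.635 = 0.93052
Highest is cycle (1) at 1.0780 (>1, arbitrage).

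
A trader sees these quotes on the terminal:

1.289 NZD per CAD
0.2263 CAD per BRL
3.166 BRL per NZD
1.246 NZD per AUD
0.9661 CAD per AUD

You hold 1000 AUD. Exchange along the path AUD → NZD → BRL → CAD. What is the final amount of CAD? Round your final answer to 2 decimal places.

892.72

1000 AUD × 1.246 = 1246 NZD
1246 NZD × 3.166 = 3944.836 BRL
3944.836 BRL × 0.2263 = 892.7163868 CAD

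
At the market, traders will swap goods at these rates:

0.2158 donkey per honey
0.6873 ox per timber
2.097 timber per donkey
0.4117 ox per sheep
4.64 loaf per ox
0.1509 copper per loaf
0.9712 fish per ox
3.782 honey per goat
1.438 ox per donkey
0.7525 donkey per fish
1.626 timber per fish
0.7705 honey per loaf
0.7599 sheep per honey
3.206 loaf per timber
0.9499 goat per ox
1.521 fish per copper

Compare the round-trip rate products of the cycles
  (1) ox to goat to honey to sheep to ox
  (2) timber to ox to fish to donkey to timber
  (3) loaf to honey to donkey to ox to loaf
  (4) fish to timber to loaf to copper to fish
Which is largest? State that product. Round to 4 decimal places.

1.1965

(1) 0.9499 × 3.782 × 0.7599 × 0.4117 = 1.12392
(2) 0.6873 × 0.9712 × 0.7525 × 2.097 = 1.05332
(3) 0.7705 × 0.2158 × 1.438 × 4.64 = 1.10943
(4) 1.626 × 3.206 × 0.1509 × 1.521 = 1.19647
Highest is cycle (4) at 1.1965 (>1, arbitrage).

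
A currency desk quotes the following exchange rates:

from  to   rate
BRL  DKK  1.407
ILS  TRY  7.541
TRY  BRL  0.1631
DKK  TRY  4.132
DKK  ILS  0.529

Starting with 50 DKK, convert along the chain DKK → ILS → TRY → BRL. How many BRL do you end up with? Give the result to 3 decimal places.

50 DKK × 0.529 = 26.45 ILS
26.45 ILS × 7.541 = 199.45945 TRY
199.45945 TRY × 0.1631 = 32.531836295 BRL

32.532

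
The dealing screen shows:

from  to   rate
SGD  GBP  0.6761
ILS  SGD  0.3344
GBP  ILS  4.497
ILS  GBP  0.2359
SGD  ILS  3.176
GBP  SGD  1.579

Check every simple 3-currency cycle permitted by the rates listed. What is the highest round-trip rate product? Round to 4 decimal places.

SGD→ILS→GBP→SGD: 3.176 × 0.2359 × 1.579 = 1.18302
SGD→GBP→ILS→SGD: 0.6761 × 4.497 × 0.3344 = 1.01672
Maximum is SGD→ILS→GBP→SGD at 1.1830; arbitrage exists.

1.1830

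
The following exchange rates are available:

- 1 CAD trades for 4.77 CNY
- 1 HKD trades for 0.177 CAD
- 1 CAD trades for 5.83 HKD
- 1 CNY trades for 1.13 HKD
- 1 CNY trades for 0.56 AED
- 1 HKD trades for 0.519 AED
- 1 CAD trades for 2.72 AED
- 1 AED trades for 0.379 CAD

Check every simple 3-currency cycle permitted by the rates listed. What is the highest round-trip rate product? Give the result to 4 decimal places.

CAD→HKD→AED→CAD: 5.83 × 0.519 × 0.379 = 1.14677
CAD→CNY→AED→CAD: 4.77 × 0.56 × 0.379 = 1.01238
CAD→CNY→HKD→CAD: 4.77 × 1.13 × 0.177 = 0.95405
Maximum is CAD→HKD→AED→CAD at 1.1468; arbitrage exists.

1.1468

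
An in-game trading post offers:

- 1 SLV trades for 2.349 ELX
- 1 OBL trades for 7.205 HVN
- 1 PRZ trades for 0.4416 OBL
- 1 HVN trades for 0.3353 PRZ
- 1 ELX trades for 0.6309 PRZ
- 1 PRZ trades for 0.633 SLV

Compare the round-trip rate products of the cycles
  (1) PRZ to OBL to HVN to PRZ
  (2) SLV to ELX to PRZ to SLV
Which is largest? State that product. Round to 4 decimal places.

(1) 0.4416 × 7.205 × 0.3353 = 1.06683
(2) 2.349 × 0.6309 × 0.633 = 0.93810
Highest is cycle (1) at 1.0668 (>1, arbitrage).

1.0668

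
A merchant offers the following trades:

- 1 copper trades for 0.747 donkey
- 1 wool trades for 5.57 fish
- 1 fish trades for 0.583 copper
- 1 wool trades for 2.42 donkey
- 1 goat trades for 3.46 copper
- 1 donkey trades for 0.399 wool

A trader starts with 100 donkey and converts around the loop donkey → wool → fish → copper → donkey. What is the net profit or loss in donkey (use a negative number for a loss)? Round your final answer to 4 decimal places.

-3.2130

100 donkey × 0.399 = 39.9 wool
39.9 wool × 5.57 = 222.243 fish
222.243 fish × 0.583 = 129.567669 copper
129.567669 copper × 0.747 = 96.787048743 donkey
Net change: 96.787048743 − 100 = -3.212951257 donkey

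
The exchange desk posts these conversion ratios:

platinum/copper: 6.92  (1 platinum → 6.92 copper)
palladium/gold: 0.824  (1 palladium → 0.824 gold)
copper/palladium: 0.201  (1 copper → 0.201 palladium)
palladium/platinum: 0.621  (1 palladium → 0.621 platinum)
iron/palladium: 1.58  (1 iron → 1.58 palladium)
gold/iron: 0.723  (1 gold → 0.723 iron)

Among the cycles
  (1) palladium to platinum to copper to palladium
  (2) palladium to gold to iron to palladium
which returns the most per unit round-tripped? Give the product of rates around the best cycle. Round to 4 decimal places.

0.9413

(1) 0.621 × 6.92 × 0.201 = 0.86376
(2) 0.824 × 0.723 × 1.58 = 0.94129
Highest is cycle (2) at 0.9413 (≤1, no arbitrage).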